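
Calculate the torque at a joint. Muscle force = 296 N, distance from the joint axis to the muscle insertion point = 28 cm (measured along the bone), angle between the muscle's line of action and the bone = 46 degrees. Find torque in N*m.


Torque = F * d * sin(theta)   (moment arm = d*sin(theta))
d = 28 cm = 0.28 m
Torque = 296 * 0.28 * sin(46)
Torque = 59.62 N*m


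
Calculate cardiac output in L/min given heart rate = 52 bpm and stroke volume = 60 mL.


CO = HR * SV
CO = 52 * 60 / 1000
CO = 3.12 L/min


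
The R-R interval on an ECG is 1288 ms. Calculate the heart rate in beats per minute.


HR = 60 / RR_interval(s)
RR = 1288 ms = 1.288 s
HR = 60 / 1.288 = 46.58 bpm


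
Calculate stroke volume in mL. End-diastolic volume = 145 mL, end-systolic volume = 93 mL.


SV = EDV - ESV
SV = 145 - 93
SV = 52 mL


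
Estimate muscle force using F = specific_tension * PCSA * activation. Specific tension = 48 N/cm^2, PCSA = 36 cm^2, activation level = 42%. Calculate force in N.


F = sigma * PCSA * activation
F = 48 * 36 * 0.42
F = 725.8 N


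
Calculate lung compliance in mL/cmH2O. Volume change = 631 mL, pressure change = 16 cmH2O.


C = dV / dP
C = 631 / 16
C = 39.44 mL/cmH2O


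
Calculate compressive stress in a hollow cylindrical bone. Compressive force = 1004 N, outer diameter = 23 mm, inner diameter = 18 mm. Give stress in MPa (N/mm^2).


A = pi*(r_o^2 - r_i^2)
r_o = 11.5 mm, r_i = 9 mm
A = 161.007 mm^2
sigma = F/A = 1004 / 161.007
sigma = 6.236 MPa


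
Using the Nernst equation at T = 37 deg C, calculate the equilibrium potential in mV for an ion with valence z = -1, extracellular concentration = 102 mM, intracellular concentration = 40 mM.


E = (RT/(zF)) * ln(C_out/C_in)
T = 37 + 273.15 = 310.15 K
E = (8.314 * 310.15 / (-1 * 96485)) * ln(102/40)
E = -25.02 mV


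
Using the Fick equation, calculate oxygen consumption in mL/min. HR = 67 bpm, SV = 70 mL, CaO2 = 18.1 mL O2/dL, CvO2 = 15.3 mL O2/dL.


CO = HR*SV = 67*70/1000 = 4.69 L/min
a-v O2 diff = 18.1 - 15.3 = 2.8 mL/dL
VO2 = CO * (CaO2-CvO2) * 10 dL/L
VO2 = 4.69 * 2.8 * 10
VO2 = 131.3 mL/min


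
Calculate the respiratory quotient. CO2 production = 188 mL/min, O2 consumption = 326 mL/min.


RQ = VCO2 / VO2
RQ = 188 / 326
RQ = 0.5767


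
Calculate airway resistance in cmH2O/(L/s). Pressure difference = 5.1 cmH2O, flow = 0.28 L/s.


R = dP / flow
R = 5.1 / 0.28
R = 18.21 cmH2O/(L/s)


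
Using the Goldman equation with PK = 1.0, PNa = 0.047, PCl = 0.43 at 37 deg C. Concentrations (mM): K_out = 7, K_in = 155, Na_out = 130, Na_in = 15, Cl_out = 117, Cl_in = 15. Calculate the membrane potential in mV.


Vm = (RT/F)*ln((PK*Ko + PNa*Nao + PCl*Cli)/(PK*Ki + PNa*Nai + PCl*Clo))
Numer = 19.56, Denom = 206.015
Vm = -62.92 mV


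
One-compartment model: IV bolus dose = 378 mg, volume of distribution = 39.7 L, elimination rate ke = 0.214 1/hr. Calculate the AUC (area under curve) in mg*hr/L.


C0 = Dose/Vd = 378/39.7 = 9.52141 mg/L
AUC = C0/ke = 9.52141/0.214
AUC = 44.49 mg*hr/L


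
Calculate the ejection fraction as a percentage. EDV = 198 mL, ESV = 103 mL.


SV = EDV - ESV = 198 - 103 = 95 mL
EF = SV/EDV * 100 = 95/198 * 100
EF = 47.98%


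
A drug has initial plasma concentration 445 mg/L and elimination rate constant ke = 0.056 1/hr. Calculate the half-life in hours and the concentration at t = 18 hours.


t_half = ln(2) / ke = 0.693147 / 0.056 = 12.38 hr
C(t) = C0 * exp(-ke*t) = 445 * exp(-0.056*18)
C(18) = 162.4 mg/L


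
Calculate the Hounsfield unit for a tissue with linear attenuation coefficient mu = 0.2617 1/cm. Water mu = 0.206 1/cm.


HU = ((mu_tissue - mu_water) / mu_water) * 1000
HU = ((0.2617 - 0.206) / 0.206) * 1000
HU = 270.4


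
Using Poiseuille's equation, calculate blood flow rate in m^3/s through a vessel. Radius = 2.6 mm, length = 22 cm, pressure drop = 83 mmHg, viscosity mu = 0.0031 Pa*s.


Q = pi*r^4*dP / (8*mu*L)
r = 0.0026 m, L = 0.22 m
dP = 83 mmHg = 11065.726 Pa
Q = 2.9117e-04 m^3/s


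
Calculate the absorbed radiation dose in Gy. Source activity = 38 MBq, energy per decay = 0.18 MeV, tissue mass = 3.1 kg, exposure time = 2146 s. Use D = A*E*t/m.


A = 38 MBq = 3.8000e+07 Bq
E = 0.18 MeV = 2.8836e-14 J
D = A*E*t/m = 3.8000e+07*2.8836e-14*2146/3.1
D = 7.5855e-04 Gy


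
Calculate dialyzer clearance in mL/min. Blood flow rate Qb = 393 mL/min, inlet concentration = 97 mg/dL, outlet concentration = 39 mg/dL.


K = Qb * (Cb_in - Cb_out) / Cb_in
K = 393 * (97 - 39) / 97
K = 235 mL/min


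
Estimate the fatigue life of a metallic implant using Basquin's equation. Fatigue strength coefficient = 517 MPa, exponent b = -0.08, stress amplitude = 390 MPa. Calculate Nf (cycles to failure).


sigma_a = sigma_f' * (2Nf)^b
2Nf = (sigma_a/sigma_f')^(1/b)
2Nf = (390/517)^(1/-0.08)
2Nf = 33.90972
Nf = 16.95


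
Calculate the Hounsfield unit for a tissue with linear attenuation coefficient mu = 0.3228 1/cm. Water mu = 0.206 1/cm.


HU = ((mu_tissue - mu_water) / mu_water) * 1000
HU = ((0.3228 - 0.206) / 0.206) * 1000
HU = 567


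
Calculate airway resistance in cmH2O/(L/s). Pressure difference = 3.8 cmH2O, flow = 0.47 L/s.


R = dP / flow
R = 3.8 / 0.47
R = 8.085 cmH2O/(L/s)


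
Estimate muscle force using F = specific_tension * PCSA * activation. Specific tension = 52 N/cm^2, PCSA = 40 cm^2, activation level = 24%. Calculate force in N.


F = sigma * PCSA * activation
F = 52 * 40 * 0.24
F = 499.2 N


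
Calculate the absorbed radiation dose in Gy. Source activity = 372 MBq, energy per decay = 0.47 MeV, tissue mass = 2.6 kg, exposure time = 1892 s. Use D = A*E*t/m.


A = 372 MBq = 3.7200e+08 Bq
E = 0.47 MeV = 7.5294e-14 J
D = A*E*t/m = 3.7200e+08*7.5294e-14*1892/2.6
D = 0.02038 Gy


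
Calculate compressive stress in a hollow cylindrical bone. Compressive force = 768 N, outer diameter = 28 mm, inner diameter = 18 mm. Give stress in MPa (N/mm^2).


A = pi*(r_o^2 - r_i^2)
r_o = 14 mm, r_i = 9 mm
A = 361.283 mm^2
sigma = F/A = 768 / 361.283
sigma = 2.126 MPa


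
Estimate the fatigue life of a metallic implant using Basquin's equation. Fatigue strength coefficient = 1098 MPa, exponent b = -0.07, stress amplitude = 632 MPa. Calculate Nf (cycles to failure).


sigma_a = sigma_f' * (2Nf)^b
2Nf = (sigma_a/sigma_f')^(1/b)
2Nf = (632/1098)^(1/-0.07)
2Nf = 2672.5898
Nf = 1336


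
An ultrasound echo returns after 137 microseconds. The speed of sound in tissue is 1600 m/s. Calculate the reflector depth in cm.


depth = c * t / 2
t = 137 us = 1.3700e-04 s
depth = 1600 * 1.3700e-04 / 2
depth = 0.1096 m = 10.96 cm


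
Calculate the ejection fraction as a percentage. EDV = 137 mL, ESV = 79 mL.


SV = EDV - ESV = 137 - 79 = 58 mL
EF = SV/EDV * 100 = 58/137 * 100
EF = 42.34%


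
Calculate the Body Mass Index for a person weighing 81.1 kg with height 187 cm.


BMI = weight / height^2
height = 187 cm = 1.87 m
BMI = 81.1 / 1.87^2
BMI = 23.19 kg/m^2


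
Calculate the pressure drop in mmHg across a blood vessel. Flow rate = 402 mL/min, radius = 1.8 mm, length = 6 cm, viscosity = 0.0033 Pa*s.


dP = 8*mu*L*Q / (pi*r^4)
Q = 402 mL/min = 6.7e-06 m^3/s
dP = 321.803 Pa = 321.803 / 133.322 mmHg = 2.414 mmHg


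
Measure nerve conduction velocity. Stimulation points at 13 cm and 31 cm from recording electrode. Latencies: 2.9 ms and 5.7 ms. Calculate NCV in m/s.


Distance = (31 - 13) / 100 = 0.18 m
dt = (5.7 - 2.9) / 1000 = 0.0028 s
NCV = dist / dt = 64.29 m/s


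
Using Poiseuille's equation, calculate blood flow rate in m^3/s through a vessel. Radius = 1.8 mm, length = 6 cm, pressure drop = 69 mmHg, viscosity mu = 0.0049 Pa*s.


Q = pi*r^4*dP / (8*mu*L)
r = 0.0018 m, L = 0.06 m
dP = 69 mmHg = 9199.218 Pa
Q = 1.2899e-04 m^3/s


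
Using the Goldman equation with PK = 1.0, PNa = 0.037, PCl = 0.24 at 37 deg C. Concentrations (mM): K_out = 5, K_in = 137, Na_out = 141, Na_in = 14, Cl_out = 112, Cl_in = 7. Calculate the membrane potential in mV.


Vm = (RT/F)*ln((PK*Ko + PNa*Nao + PCl*Cli)/(PK*Ki + PNa*Nai + PCl*Clo))
Numer = 11.897, Denom = 164.398
Vm = -70.18 mV


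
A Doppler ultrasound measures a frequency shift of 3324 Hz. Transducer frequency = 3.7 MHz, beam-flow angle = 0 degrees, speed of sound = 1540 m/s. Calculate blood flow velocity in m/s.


v = fd * c / (2 * f0 * cos(theta))
v = 3324 * 1540 / (2 * 3.7000e+06 * cos(0))
v = 0.6918 m/s


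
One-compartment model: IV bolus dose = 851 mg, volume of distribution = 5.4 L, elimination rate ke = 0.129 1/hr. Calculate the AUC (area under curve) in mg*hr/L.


C0 = Dose/Vd = 851/5.4 = 157.593 mg/L
AUC = C0/ke = 157.593/0.129
AUC = 1222 mg*hr/L


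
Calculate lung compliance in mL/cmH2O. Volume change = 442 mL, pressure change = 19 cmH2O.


C = dV / dP
C = 442 / 19
C = 23.26 mL/cmH2O


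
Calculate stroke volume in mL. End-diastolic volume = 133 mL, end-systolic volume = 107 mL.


SV = EDV - ESV
SV = 133 - 107
SV = 26 mL


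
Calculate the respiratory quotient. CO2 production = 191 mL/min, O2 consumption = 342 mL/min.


RQ = VCO2 / VO2
RQ = 191 / 342
RQ = 0.5585


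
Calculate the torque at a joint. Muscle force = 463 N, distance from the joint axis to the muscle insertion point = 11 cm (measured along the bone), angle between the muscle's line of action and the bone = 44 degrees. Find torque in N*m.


Torque = F * d * sin(theta)   (moment arm = d*sin(theta))
d = 11 cm = 0.11 m
Torque = 463 * 0.11 * sin(44)
Torque = 35.38 N*m


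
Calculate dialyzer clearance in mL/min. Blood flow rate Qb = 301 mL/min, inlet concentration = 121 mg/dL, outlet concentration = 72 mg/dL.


K = Qb * (Cb_in - Cb_out) / Cb_in
K = 301 * (121 - 72) / 121
K = 121.9 mL/min


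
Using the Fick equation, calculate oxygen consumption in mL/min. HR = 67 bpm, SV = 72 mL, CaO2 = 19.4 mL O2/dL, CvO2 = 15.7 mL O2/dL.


CO = HR*SV = 67*72/1000 = 4.824 L/min
a-v O2 diff = 19.4 - 15.7 = 3.7 mL/dL
VO2 = CO * (CaO2-CvO2) * 10 dL/L
VO2 = 4.824 * 3.7 * 10
VO2 = 178.5 mL/min


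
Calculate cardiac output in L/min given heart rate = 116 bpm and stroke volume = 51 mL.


CO = HR * SV
CO = 116 * 51 / 1000
CO = 5.916 L/min


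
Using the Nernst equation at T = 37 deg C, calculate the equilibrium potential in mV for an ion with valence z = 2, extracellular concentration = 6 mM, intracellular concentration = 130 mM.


E = (RT/(zF)) * ln(C_out/C_in)
T = 37 + 273.15 = 310.15 K
E = (8.314 * 310.15 / (2 * 96485)) * ln(6/130)
E = -41.1 mV


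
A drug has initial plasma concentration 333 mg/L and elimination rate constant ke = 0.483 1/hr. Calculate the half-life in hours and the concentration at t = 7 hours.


t_half = ln(2) / ke = 0.693147 / 0.483 = 1.435 hr
C(t) = C0 * exp(-ke*t) = 333 * exp(-0.483*7)
C(7) = 11.33 mg/L


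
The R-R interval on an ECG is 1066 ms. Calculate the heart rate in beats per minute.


HR = 60 / RR_interval(s)
RR = 1066 ms = 1.066 s
HR = 60 / 1.066 = 56.29 bpm


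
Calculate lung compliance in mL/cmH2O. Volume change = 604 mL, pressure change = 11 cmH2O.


C = dV / dP
C = 604 / 11
C = 54.91 mL/cmH2O


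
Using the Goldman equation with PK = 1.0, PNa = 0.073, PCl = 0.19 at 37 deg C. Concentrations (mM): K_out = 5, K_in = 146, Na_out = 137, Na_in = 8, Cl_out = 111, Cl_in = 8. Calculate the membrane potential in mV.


Vm = (RT/F)*ln((PK*Ko + PNa*Nao + PCl*Cli)/(PK*Ki + PNa*Nai + PCl*Clo))
Numer = 16.521, Denom = 167.674
Vm = -61.93 mV


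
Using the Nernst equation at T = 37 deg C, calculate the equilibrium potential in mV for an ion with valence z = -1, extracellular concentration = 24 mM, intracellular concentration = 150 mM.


E = (RT/(zF)) * ln(C_out/C_in)
T = 37 + 273.15 = 310.15 K
E = (8.314 * 310.15 / (-1 * 96485)) * ln(24/150)
E = 48.98 mV


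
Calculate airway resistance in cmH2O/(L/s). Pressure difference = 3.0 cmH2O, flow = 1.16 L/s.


R = dP / flow
R = 3.0 / 1.16
R = 2.586 cmH2O/(L/s)


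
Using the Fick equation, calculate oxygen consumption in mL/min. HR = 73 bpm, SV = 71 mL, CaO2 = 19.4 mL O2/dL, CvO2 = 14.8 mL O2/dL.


CO = HR*SV = 73*71/1000 = 5.183 L/min
a-v O2 diff = 19.4 - 14.8 = 4.6 mL/dL
VO2 = CO * (CaO2-CvO2) * 10 dL/L
VO2 = 5.183 * 4.6 * 10
VO2 = 238.4 mL/min


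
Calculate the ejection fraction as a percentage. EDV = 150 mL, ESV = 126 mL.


SV = EDV - ESV = 150 - 126 = 24 mL
EF = SV/EDV * 100 = 24/150 * 100
EF = 16%


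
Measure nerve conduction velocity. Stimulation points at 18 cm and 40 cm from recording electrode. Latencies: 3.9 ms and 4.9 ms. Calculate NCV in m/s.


Distance = (40 - 18) / 100 = 0.22 m
dt = (4.9 - 3.9) / 1000 = 0.001 s
NCV = dist / dt = 220 m/s


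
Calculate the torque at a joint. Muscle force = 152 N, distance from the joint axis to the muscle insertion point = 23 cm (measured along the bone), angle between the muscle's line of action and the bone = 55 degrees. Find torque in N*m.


Torque = F * d * sin(theta)   (moment arm = d*sin(theta))
d = 23 cm = 0.23 m
Torque = 152 * 0.23 * sin(55)
Torque = 28.64 N*m


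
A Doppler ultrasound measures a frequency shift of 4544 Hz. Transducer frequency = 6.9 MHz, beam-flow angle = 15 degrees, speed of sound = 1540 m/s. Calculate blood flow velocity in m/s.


v = fd * c / (2 * f0 * cos(theta))
v = 4544 * 1540 / (2 * 6.9000e+06 * cos(15))
v = 0.525 m/s


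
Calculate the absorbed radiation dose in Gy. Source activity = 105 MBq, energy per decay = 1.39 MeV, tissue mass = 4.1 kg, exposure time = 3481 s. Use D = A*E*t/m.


A = 105 MBq = 1.0500e+08 Bq
E = 1.39 MeV = 2.22678e-13 J
D = A*E*t/m = 1.0500e+08*2.22678e-13*3481/4.1
D = 0.01985 Gy


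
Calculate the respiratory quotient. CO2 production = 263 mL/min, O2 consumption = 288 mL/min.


RQ = VCO2 / VO2
RQ = 263 / 288
RQ = 0.9132


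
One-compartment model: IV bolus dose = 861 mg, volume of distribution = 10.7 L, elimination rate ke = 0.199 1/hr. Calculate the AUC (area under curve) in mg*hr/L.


C0 = Dose/Vd = 861/10.7 = 80.4673 mg/L
AUC = C0/ke = 80.4673/0.199
AUC = 404.4 mg*hr/L


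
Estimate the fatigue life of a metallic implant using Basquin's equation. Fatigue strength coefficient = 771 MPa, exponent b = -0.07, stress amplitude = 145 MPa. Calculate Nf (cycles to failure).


sigma_a = sigma_f' * (2Nf)^b
2Nf = (sigma_a/sigma_f')^(1/b)
2Nf = (145/771)^(1/-0.07)
2Nf = 2.3278137e+10
Nf = 1.1639e+10


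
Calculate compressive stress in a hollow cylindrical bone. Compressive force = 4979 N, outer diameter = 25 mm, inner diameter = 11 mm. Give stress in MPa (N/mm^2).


A = pi*(r_o^2 - r_i^2)
r_o = 12.5 mm, r_i = 5.5 mm
A = 395.841 mm^2
sigma = F/A = 4979 / 395.841
sigma = 12.58 MPa


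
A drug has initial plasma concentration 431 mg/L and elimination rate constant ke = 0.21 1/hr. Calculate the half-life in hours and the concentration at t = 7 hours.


t_half = ln(2) / ke = 0.693147 / 0.21 = 3.301 hr
C(t) = C0 * exp(-ke*t) = 431 * exp(-0.21*7)
C(7) = 99.1 mg/L


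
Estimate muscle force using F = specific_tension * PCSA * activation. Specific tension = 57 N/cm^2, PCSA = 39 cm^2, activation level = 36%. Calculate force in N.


F = sigma * PCSA * activation
F = 57 * 39 * 0.36
F = 800.3 N


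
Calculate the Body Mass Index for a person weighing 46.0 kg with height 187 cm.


BMI = weight / height^2
height = 187 cm = 1.87 m
BMI = 46.0 / 1.87^2
BMI = 13.15 kg/m^2


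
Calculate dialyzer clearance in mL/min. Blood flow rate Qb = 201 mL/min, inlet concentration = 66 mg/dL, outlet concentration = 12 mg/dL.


K = Qb * (Cb_in - Cb_out) / Cb_in
K = 201 * (66 - 12) / 66
K = 164.5 mL/min


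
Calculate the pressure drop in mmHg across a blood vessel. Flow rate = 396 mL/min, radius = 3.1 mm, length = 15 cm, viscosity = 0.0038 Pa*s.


dP = 8*mu*L*Q / (pi*r^4)
Q = 396 mL/min = 6.6e-06 m^3/s
dP = 103.732 Pa = 103.732 / 133.322 mmHg = 0.7781 mmHg


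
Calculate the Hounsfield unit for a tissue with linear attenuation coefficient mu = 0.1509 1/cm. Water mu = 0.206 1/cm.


HU = ((mu_tissue - mu_water) / mu_water) * 1000
HU = ((0.1509 - 0.206) / 0.206) * 1000
HU = -267.5


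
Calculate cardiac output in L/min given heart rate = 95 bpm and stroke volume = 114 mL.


CO = HR * SV
CO = 95 * 114 / 1000
CO = 10.83 L/min


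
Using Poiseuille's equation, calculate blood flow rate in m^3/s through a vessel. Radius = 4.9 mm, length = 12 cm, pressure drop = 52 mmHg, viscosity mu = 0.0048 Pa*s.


Q = pi*r^4*dP / (8*mu*L)
r = 0.0049 m, L = 0.12 m
dP = 52 mmHg = 6932.744 Pa
Q = 0.002725 m^3/s


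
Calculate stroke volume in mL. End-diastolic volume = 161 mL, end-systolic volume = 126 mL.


SV = EDV - ESV
SV = 161 - 126
SV = 35 mL


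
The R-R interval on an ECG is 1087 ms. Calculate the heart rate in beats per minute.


HR = 60 / RR_interval(s)
RR = 1087 ms = 1.087 s
HR = 60 / 1.087 = 55.2 bpm


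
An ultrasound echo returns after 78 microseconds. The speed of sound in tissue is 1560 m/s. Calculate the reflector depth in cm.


depth = c * t / 2
t = 78 us = 7.8000e-05 s
depth = 1560 * 7.8000e-05 / 2
depth = 0.06084 m = 6.084 cm


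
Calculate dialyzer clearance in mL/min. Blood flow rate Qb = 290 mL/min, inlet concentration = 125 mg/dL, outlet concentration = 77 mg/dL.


K = Qb * (Cb_in - Cb_out) / Cb_in
K = 290 * (125 - 77) / 125
K = 111.4 mL/min


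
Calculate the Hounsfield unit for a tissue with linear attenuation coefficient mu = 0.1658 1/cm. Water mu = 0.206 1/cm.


HU = ((mu_tissue - mu_water) / mu_water) * 1000
HU = ((0.1658 - 0.206) / 0.206) * 1000
HU = -195.1


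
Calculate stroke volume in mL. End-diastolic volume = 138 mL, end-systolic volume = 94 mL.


SV = EDV - ESV
SV = 138 - 94
SV = 44 mL


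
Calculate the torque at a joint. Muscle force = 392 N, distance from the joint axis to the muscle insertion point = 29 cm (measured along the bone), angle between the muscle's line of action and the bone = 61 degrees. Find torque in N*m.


Torque = F * d * sin(theta)   (moment arm = d*sin(theta))
d = 29 cm = 0.29 m
Torque = 392 * 0.29 * sin(61)
Torque = 99.43 N*m


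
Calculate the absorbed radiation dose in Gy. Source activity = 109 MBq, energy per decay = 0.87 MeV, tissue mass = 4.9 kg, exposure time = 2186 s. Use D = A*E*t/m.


A = 109 MBq = 1.0900e+08 Bq
E = 0.87 MeV = 1.39374e-13 J
D = A*E*t/m = 1.0900e+08*1.39374e-13*2186/4.9
D = 0.006777 Gy


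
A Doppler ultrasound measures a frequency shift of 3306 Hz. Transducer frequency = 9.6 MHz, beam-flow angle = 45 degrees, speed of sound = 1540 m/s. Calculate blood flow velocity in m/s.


v = fd * c / (2 * f0 * cos(theta))
v = 3306 * 1540 / (2 * 9.6000e+06 * cos(45))
v = 0.375 m/s


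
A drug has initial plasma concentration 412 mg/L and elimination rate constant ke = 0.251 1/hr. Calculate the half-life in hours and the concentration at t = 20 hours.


t_half = ln(2) / ke = 0.693147 / 0.251 = 2.762 hr
C(t) = C0 * exp(-ke*t) = 412 * exp(-0.251*20)
C(20) = 2.721 mg/L


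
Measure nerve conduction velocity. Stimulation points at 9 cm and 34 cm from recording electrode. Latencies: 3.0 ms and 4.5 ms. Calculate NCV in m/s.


Distance = (34 - 9) / 100 = 0.25 m
dt = (4.5 - 3.0) / 1000 = 0.0015 s
NCV = dist / dt = 166.7 m/s


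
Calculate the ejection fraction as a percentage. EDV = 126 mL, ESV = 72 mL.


SV = EDV - ESV = 126 - 72 = 54 mL
EF = SV/EDV * 100 = 54/126 * 100
EF = 42.86%


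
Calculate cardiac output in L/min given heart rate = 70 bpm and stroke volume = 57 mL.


CO = HR * SV
CO = 70 * 57 / 1000
CO = 3.99 L/min


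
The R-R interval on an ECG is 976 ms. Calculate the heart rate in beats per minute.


HR = 60 / RR_interval(s)
RR = 976 ms = 0.976 s
HR = 60 / 0.976 = 61.48 bpm


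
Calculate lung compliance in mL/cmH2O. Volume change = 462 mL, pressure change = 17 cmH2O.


C = dV / dP
C = 462 / 17
C = 27.18 mL/cmH2O


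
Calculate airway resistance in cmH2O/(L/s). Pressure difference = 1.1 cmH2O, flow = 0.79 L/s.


R = dP / flow
R = 1.1 / 0.79
R = 1.392 cmH2O/(L/s)


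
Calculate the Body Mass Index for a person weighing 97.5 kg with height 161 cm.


BMI = weight / height^2
height = 161 cm = 1.61 m
BMI = 97.5 / 1.61^2
BMI = 37.61 kg/m^2


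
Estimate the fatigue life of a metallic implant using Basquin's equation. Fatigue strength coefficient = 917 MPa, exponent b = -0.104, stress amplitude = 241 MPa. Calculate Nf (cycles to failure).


sigma_a = sigma_f' * (2Nf)^b
2Nf = (sigma_a/sigma_f')^(1/b)
2Nf = (241/917)^(1/-0.104)
2Nf = 380461.32
Nf = 1.902e+05


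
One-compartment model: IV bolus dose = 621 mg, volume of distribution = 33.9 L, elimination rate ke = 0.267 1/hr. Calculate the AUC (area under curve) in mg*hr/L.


C0 = Dose/Vd = 621/33.9 = 18.3186 mg/L
AUC = C0/ke = 18.3186/0.267
AUC = 68.61 mg*hr/L


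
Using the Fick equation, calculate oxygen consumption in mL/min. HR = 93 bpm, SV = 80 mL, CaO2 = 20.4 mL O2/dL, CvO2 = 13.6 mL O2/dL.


CO = HR*SV = 93*80/1000 = 7.44 L/min
a-v O2 diff = 20.4 - 13.6 = 6.8 mL/dL
VO2 = CO * (CaO2-CvO2) * 10 dL/L
VO2 = 7.44 * 6.8 * 10
VO2 = 505.9 mL/min


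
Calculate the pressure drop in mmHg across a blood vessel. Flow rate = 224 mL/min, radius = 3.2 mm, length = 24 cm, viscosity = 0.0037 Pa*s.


dP = 8*mu*L*Q / (pi*r^4)
Q = 224 mL/min = 3.73333e-06 m^3/s
dP = 80.5099 Pa = 80.5099 / 133.322 mmHg = 0.6039 mmHg


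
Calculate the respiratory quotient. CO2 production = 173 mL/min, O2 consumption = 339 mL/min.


RQ = VCO2 / VO2
RQ = 173 / 339
RQ = 0.5103


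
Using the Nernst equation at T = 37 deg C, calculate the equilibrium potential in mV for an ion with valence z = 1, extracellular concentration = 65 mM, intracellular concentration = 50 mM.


E = (RT/(zF)) * ln(C_out/C_in)
T = 37 + 273.15 = 310.15 K
E = (8.314 * 310.15 / (1 * 96485)) * ln(65/50)
E = 7.012 mV


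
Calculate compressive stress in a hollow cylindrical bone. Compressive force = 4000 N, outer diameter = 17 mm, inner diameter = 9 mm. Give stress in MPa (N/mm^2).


A = pi*(r_o^2 - r_i^2)
r_o = 8.5 mm, r_i = 4.5 mm
A = 163.363 mm^2
sigma = F/A = 4000 / 163.363
sigma = 24.49 MPa


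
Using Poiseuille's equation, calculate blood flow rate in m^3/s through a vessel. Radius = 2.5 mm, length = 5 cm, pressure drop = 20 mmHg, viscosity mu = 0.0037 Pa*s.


Q = pi*r^4*dP / (8*mu*L)
r = 0.0025 m, L = 0.05 m
dP = 20 mmHg = 2666.44 Pa
Q = 2.2110e-04 m^3/s


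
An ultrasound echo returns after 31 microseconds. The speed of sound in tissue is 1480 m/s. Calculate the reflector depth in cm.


depth = c * t / 2
t = 31 us = 3.1000e-05 s
depth = 1480 * 3.1000e-05 / 2
depth = 0.02294 m = 2.294 cm


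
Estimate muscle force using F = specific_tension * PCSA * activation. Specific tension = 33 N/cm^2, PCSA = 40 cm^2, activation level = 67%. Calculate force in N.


F = sigma * PCSA * activation
F = 33 * 40 * 0.67
F = 884.4 N


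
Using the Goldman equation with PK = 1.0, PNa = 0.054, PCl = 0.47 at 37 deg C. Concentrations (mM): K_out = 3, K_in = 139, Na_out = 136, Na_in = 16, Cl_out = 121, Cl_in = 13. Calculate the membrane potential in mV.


Vm = (RT/F)*ln((PK*Ko + PNa*Nao + PCl*Cli)/(PK*Ki + PNa*Nai + PCl*Clo))
Numer = 16.454, Denom = 196.734
Vm = -66.31 mV


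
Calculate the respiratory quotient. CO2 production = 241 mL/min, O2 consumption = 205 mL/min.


RQ = VCO2 / VO2
RQ = 241 / 205
RQ = 1.176


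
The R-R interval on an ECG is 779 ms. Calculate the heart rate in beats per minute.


HR = 60 / RR_interval(s)
RR = 779 ms = 0.779 s
HR = 60 / 0.779 = 77.02 bpm


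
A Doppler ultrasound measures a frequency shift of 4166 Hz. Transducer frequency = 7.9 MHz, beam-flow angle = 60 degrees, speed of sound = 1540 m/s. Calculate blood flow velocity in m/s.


v = fd * c / (2 * f0 * cos(theta))
v = 4166 * 1540 / (2 * 7.9000e+06 * cos(60))
v = 0.8121 m/s


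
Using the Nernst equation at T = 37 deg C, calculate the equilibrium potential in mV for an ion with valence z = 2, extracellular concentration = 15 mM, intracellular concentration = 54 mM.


E = (RT/(zF)) * ln(C_out/C_in)
T = 37 + 273.15 = 310.15 K
E = (8.314 * 310.15 / (2 * 96485)) * ln(15/54)
E = -17.12 mV


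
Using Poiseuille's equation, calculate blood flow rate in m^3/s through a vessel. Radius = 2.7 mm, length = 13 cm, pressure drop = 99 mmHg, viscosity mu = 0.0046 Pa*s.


Q = pi*r^4*dP / (8*mu*L)
r = 0.0027 m, L = 0.13 m
dP = 99 mmHg = 13198.878 Pa
Q = 4.6063e-04 m^3/s


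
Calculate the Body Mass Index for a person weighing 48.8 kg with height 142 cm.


BMI = weight / height^2
height = 142 cm = 1.42 m
BMI = 48.8 / 1.42^2
BMI = 24.2 kg/m^2


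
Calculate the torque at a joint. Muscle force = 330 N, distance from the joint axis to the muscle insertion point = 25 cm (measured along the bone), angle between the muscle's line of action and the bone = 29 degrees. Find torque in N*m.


Torque = F * d * sin(theta)   (moment arm = d*sin(theta))
d = 25 cm = 0.25 m
Torque = 330 * 0.25 * sin(29)
Torque = 40 N*m


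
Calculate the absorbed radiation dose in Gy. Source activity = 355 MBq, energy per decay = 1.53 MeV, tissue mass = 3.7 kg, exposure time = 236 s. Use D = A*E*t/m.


A = 355 MBq = 3.5500e+08 Bq
E = 1.53 MeV = 2.45106e-13 J
D = A*E*t/m = 3.5500e+08*2.45106e-13*236/3.7
D = 0.00555 Gy


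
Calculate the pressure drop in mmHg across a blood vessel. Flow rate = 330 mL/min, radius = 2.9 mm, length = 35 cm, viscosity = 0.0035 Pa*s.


dP = 8*mu*L*Q / (pi*r^4)
Q = 330 mL/min = 5.5e-06 m^3/s
dP = 242.575 Pa = 242.575 / 133.322 mmHg = 1.819 mmHg


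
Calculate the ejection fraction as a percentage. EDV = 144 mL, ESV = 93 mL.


SV = EDV - ESV = 144 - 93 = 51 mL
EF = SV/EDV * 100 = 51/144 * 100
EF = 35.42%


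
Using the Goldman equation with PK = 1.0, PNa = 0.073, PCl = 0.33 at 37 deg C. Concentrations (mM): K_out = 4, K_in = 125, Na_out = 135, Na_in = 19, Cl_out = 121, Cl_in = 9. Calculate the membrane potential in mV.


Vm = (RT/F)*ln((PK*Ko + PNa*Nao + PCl*Cli)/(PK*Ki + PNa*Nai + PCl*Clo))
Numer = 16.825, Denom = 166.317
Vm = -61.23 mV


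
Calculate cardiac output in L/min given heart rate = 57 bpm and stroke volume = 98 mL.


CO = HR * SV
CO = 57 * 98 / 1000
CO = 5.586 L/min


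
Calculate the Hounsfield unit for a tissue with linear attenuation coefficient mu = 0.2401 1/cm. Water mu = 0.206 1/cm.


HU = ((mu_tissue - mu_water) / mu_water) * 1000
HU = ((0.2401 - 0.206) / 0.206) * 1000
HU = 165.5


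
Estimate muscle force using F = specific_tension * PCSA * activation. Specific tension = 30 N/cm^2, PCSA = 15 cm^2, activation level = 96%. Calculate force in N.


F = sigma * PCSA * activation
F = 30 * 15 * 0.96
F = 432 N


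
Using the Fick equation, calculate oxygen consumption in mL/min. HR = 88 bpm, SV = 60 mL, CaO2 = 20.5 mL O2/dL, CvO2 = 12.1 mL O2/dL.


CO = HR*SV = 88*60/1000 = 5.28 L/min
a-v O2 diff = 20.5 - 12.1 = 8.4 mL/dL
VO2 = CO * (CaO2-CvO2) * 10 dL/L
VO2 = 5.28 * 8.4 * 10
VO2 = 443.5 mL/min


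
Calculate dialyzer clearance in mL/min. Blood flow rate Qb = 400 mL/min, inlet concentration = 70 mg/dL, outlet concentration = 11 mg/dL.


K = Qb * (Cb_in - Cb_out) / Cb_in
K = 400 * (70 - 11) / 70
K = 337.1 mL/min


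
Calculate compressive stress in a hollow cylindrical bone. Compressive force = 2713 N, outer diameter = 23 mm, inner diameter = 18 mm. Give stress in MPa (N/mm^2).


A = pi*(r_o^2 - r_i^2)
r_o = 11.5 mm, r_i = 9 mm
A = 161.007 mm^2
sigma = F/A = 2713 / 161.007
sigma = 16.85 MPa


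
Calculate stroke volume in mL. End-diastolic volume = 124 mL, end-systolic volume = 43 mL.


SV = EDV - ESV
SV = 124 - 43
SV = 81 mL


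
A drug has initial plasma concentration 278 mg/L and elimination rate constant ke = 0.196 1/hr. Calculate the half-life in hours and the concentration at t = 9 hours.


t_half = ln(2) / ke = 0.693147 / 0.196 = 3.536 hr
C(t) = C0 * exp(-ke*t) = 278 * exp(-0.196*9)
C(9) = 47.64 mg/L


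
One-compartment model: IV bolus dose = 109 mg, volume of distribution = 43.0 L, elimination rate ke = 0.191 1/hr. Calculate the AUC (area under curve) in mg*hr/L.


C0 = Dose/Vd = 109/43.0 = 2.53488 mg/L
AUC = C0/ke = 2.53488/0.191
AUC = 13.27 mg*hr/L


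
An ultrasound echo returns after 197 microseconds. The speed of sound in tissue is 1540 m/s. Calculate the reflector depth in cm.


depth = c * t / 2
t = 197 us = 1.9700e-04 s
depth = 1540 * 1.9700e-04 / 2
depth = 0.15169 m = 15.169 cm


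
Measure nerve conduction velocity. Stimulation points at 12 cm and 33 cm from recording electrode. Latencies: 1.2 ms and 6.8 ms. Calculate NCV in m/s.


Distance = (33 - 12) / 100 = 0.21 m
dt = (6.8 - 1.2) / 1000 = 0.0056 s
NCV = dist / dt = 37.5 m/s


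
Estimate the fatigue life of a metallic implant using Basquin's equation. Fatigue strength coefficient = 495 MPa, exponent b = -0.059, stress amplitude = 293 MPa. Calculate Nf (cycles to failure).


sigma_a = sigma_f' * (2Nf)^b
2Nf = (sigma_a/sigma_f')^(1/b)
2Nf = (293/495)^(1/-0.059)
2Nf = 7243.675
Nf = 3622


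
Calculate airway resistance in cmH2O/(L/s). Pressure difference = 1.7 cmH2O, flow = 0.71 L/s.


R = dP / flow
R = 1.7 / 0.71
R = 2.394 cmH2O/(L/s)


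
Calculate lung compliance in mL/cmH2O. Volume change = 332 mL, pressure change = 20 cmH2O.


C = dV / dP
C = 332 / 20
C = 16.6 mL/cmH2O


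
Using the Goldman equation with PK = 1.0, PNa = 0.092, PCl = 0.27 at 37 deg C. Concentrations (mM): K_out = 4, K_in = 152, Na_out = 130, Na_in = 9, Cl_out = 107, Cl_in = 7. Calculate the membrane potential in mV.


Vm = (RT/F)*ln((PK*Ko + PNa*Nao + PCl*Cli)/(PK*Ki + PNa*Nai + PCl*Clo))
Numer = 17.85, Denom = 181.718
Vm = -62.01 mV


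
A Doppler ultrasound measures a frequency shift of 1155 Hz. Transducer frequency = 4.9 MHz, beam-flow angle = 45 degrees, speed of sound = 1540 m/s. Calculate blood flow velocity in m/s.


v = fd * c / (2 * f0 * cos(theta))
v = 1155 * 1540 / (2 * 4.9000e+06 * cos(45))
v = 0.2567 m/s


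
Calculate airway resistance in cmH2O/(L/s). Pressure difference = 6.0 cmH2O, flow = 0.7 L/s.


R = dP / flow
R = 6.0 / 0.7
R = 8.571 cmH2O/(L/s)


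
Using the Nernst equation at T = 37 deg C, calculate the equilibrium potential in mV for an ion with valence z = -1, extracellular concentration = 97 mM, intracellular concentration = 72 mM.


E = (RT/(zF)) * ln(C_out/C_in)
T = 37 + 273.15 = 310.15 K
E = (8.314 * 310.15 / (-1 * 96485)) * ln(97/72)
E = -7.965 mV


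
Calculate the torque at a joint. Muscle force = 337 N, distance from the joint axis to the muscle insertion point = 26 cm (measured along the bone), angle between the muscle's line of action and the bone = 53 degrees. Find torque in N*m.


Torque = F * d * sin(theta)   (moment arm = d*sin(theta))
d = 26 cm = 0.26 m
Torque = 337 * 0.26 * sin(53)
Torque = 69.98 N*m


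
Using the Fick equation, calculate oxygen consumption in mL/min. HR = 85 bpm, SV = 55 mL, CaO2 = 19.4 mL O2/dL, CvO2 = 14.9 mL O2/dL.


CO = HR*SV = 85*55/1000 = 4.675 L/min
a-v O2 diff = 19.4 - 14.9 = 4.5 mL/dL
VO2 = CO * (CaO2-CvO2) * 10 dL/L
VO2 = 4.675 * 4.5 * 10
VO2 = 210.4 mL/min


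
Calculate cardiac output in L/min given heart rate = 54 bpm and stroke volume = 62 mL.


CO = HR * SV
CO = 54 * 62 / 1000
CO = 3.348 L/min


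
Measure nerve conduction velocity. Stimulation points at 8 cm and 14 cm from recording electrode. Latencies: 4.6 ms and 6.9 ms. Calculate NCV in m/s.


Distance = (14 - 8) / 100 = 0.06 m
dt = (6.9 - 4.6) / 1000 = 0.0023 s
NCV = dist / dt = 26.09 m/s


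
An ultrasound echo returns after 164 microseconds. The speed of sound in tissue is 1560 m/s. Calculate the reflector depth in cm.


depth = c * t / 2
t = 164 us = 1.6400e-04 s
depth = 1560 * 1.6400e-04 / 2
depth = 0.12792 m = 12.792 cm


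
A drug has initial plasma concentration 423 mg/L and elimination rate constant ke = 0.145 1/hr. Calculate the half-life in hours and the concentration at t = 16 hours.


t_half = ln(2) / ke = 0.693147 / 0.145 = 4.78 hr
C(t) = C0 * exp(-ke*t) = 423 * exp(-0.145*16)
C(16) = 41.57 mg/L


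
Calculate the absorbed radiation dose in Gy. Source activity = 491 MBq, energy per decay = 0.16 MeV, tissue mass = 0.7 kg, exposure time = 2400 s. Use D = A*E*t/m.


A = 491 MBq = 4.9100e+08 Bq
E = 0.16 MeV = 2.5632e-14 J
D = A*E*t/m = 4.9100e+08*2.5632e-14*2400/0.7
D = 0.04315 Gy


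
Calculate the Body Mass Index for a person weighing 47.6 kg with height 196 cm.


BMI = weight / height^2
height = 196 cm = 1.96 m
BMI = 47.6 / 1.96^2
BMI = 12.39 kg/m^2


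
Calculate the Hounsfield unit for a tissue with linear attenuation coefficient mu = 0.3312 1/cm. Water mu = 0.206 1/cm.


HU = ((mu_tissue - mu_water) / mu_water) * 1000
HU = ((0.3312 - 0.206) / 0.206) * 1000
HU = 607.8


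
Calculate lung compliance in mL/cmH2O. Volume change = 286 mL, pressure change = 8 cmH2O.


C = dV / dP
C = 286 / 8
C = 35.75 mL/cmH2O


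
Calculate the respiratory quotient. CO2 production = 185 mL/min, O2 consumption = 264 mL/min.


RQ = VCO2 / VO2
RQ = 185 / 264
RQ = 0.7008


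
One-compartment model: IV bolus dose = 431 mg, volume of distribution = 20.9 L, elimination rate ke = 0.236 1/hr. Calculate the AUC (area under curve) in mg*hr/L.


C0 = Dose/Vd = 431/20.9 = 20.622 mg/L
AUC = C0/ke = 20.622/0.236
AUC = 87.38 mg*hr/L


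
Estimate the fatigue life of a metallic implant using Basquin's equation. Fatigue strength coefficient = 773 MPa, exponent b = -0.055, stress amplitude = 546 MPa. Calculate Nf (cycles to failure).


sigma_a = sigma_f' * (2Nf)^b
2Nf = (sigma_a/sigma_f')^(1/b)
2Nf = (546/773)^(1/-0.055)
2Nf = 556.18014
Nf = 278.1


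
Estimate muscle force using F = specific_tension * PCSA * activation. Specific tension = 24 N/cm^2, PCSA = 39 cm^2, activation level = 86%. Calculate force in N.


F = sigma * PCSA * activation
F = 24 * 39 * 0.86
F = 805 N


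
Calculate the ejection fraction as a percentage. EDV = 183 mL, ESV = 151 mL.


SV = EDV - ESV = 183 - 151 = 32 mL
EF = SV/EDV * 100 = 32/183 * 100
EF = 17.49%


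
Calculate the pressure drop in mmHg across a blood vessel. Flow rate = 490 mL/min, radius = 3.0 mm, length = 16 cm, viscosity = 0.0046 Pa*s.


dP = 8*mu*L*Q / (pi*r^4)
Q = 490 mL/min = 8.16667e-06 m^3/s
dP = 188.963 Pa = 188.963 / 133.322 mmHg = 1.417 mmHg


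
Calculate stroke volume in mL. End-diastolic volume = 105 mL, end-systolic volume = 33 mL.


SV = EDV - ESV
SV = 105 - 33
SV = 72 mL


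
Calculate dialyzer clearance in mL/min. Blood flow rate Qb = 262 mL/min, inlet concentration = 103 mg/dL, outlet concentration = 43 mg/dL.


K = Qb * (Cb_in - Cb_out) / Cb_in
K = 262 * (103 - 43) / 103
K = 152.6 mL/min


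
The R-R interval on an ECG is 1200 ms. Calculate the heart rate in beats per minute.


HR = 60 / RR_interval(s)
RR = 1200 ms = 1.2 s
HR = 60 / 1.2 = 50 bpm


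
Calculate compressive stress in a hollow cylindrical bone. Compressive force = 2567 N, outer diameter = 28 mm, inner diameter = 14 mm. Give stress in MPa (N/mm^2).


A = pi*(r_o^2 - r_i^2)
r_o = 14 mm, r_i = 7 mm
A = 461.814 mm^2
sigma = F/A = 2567 / 461.814
sigma = 5.559 MPa


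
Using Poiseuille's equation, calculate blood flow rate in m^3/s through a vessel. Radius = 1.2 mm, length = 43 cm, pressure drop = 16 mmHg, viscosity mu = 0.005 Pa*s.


Q = pi*r^4*dP / (8*mu*L)
r = 0.0012 m, L = 0.43 m
dP = 16 mmHg = 2133.152 Pa
Q = 8.0792e-07 m^3/s


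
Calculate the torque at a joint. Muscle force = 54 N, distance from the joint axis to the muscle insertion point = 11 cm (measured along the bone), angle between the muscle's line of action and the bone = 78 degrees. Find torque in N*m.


Torque = F * d * sin(theta)   (moment arm = d*sin(theta))
d = 11 cm = 0.11 m
Torque = 54 * 0.11 * sin(78)
Torque = 5.81 N*m


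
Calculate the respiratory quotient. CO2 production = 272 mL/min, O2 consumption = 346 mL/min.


RQ = VCO2 / VO2
RQ = 272 / 346
RQ = 0.7861


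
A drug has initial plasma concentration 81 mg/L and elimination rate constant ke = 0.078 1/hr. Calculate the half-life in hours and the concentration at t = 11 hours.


t_half = ln(2) / ke = 0.693147 / 0.078 = 8.886 hr
C(t) = C0 * exp(-ke*t) = 81 * exp(-0.078*11)
C(11) = 34.34 mg/L


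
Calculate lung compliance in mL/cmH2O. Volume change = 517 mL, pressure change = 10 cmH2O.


C = dV / dP
C = 517 / 10
C = 51.7 mL/cmH2O


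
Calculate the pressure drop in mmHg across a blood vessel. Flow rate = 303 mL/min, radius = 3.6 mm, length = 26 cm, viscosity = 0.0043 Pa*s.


dP = 8*mu*L*Q / (pi*r^4)
Q = 303 mL/min = 5.05e-06 m^3/s
dP = 85.5979 Pa = 85.5979 / 133.322 mmHg = 0.642 mmHg


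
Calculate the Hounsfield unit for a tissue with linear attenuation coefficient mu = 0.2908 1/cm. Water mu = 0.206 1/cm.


HU = ((mu_tissue - mu_water) / mu_water) * 1000
HU = ((0.2908 - 0.206) / 0.206) * 1000
HU = 411.7


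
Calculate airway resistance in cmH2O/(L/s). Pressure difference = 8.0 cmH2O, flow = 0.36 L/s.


R = dP / flow
R = 8.0 / 0.36
R = 22.22 cmH2O/(L/s)


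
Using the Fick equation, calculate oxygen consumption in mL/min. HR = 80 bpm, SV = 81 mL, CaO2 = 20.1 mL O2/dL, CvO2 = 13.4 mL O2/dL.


CO = HR*SV = 80*81/1000 = 6.48 L/min
a-v O2 diff = 20.1 - 13.4 = 6.7 mL/dL
VO2 = CO * (CaO2-CvO2) * 10 dL/L
VO2 = 6.48 * 6.7 * 10
VO2 = 434.2 mL/min


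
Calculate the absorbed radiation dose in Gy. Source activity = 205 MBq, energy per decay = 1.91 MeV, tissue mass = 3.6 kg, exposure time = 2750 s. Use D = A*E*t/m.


A = 205 MBq = 2.0500e+08 Bq
E = 1.91 MeV = 3.05982e-13 J
D = A*E*t/m = 2.0500e+08*3.05982e-13*2750/3.6
D = 0.04792 Gy


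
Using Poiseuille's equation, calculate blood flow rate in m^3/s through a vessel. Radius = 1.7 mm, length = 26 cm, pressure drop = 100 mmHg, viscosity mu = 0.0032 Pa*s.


Q = pi*r^4*dP / (8*mu*L)
r = 0.0017 m, L = 0.26 m
dP = 100 mmHg = 13332.2 Pa
Q = 5.2557e-05 m^3/s


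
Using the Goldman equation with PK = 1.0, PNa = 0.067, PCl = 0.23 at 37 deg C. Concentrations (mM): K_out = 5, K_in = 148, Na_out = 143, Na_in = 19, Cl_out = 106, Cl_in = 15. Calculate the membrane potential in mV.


Vm = (RT/F)*ln((PK*Ko + PNa*Nao + PCl*Cli)/(PK*Ki + PNa*Nai + PCl*Clo))
Numer = 18.031, Denom = 173.653
Vm = -60.53 mV


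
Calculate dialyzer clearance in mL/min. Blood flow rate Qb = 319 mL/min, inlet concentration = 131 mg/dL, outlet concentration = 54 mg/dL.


K = Qb * (Cb_in - Cb_out) / Cb_in
K = 319 * (131 - 54) / 131
K = 187.5 mL/min


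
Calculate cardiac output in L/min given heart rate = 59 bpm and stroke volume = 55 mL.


CO = HR * SV
CO = 59 * 55 / 1000
CO = 3.245 L/min


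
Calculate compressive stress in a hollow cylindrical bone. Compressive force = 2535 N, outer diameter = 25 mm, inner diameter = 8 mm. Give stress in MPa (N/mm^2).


A = pi*(r_o^2 - r_i^2)
r_o = 12.5 mm, r_i = 4 mm
A = 440.608 mm^2
sigma = F/A = 2535 / 440.608
sigma = 5.753 MPa


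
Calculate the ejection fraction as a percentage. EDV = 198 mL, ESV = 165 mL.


SV = EDV - ESV = 198 - 165 = 33 mL
EF = SV/EDV * 100 = 33/198 * 100
EF = 16.67%


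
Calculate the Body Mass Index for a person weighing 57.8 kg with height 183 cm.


BMI = weight / height^2
height = 183 cm = 1.83 m
BMI = 57.8 / 1.83^2
BMI = 17.26 kg/m^2


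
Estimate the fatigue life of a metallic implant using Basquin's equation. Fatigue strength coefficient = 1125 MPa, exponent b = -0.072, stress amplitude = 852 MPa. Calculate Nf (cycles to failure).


sigma_a = sigma_f' * (2Nf)^b
2Nf = (sigma_a/sigma_f')^(1/b)
2Nf = (852/1125)^(1/-0.072)
2Nf = 47.486312
Nf = 23.74


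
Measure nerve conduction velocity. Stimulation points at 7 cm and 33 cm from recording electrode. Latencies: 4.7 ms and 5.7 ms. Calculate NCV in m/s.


Distance = (33 - 7) / 100 = 0.26 m
dt = (5.7 - 4.7) / 1000 = 0.001 s
NCV = dist / dt = 260 m/s
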